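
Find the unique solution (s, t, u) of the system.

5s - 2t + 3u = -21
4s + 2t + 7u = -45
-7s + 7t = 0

Forward elimination on [A|b]:
R2 <- R2 - (4/5)*R1:  [      0    18/5    23/5  -141/5 ]
R3 <- R3 - (-7/5)*R1:  [      0    21/5    21/5  -147/5 ]
R3 <- R3 - (7/6)*R2:  [    0     0  -7/6   7/2 ]
Row echelon form:
[ 5    -2     3  |     -21 ]
[ 0  18/5  23/5  |  -141/5 ]
[ 0     0  -7/6  |     7/2 ]
Back-substitution:
u = (7/2) / (-7/6) = -3
t = (-141/5 - (23/5)*(-3)) / (18/5) = -4
s = (-21 - (-2)*(-4) - (3)*(-3)) / 5 = -4

(-4, -4, -3)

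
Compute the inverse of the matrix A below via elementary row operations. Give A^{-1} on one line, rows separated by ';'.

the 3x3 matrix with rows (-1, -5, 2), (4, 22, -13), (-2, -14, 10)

Gauss-Jordan on [A | I]:
R1 <- (1/-1)*R1:  [  1   5  -2  |  -1   0   0 ]
R2 <- R2 - (4)*R1:  [  0   2  -5  |   4   1   0 ]
R3 <- R3 - (-2)*R1:  [  0  -4   6  |  -2   0   1 ]
R2 <- (1/2)*R2:  [    0     1  -5/2  |     2   1/2     0 ]
R1 <- R1 - (5)*R2:  [    1     0  21/2  |   -11  -5/2     0 ]
R3 <- R3 - (-4)*R2:  [  0   0  -4  |   6   2   1 ]
R3 <- (1/-4)*R3:  [    0     0     1  |  -3/2  -1/2  -1/4 ]
R1 <- R1 - (21/2)*R3:  [    1     0     0  |  19/4  11/4  21/8 ]
R2 <- R2 - (-5/2)*R3:  [    0     1     0  |  -7/4  -3/4  -5/8 ]
Right block of [I | A^{-1}] is the inverse:
[ 19/4  11/4  21/8 ]
[ -7/4  -3/4  -5/8 ]
[ -3/2  -1/2  -1/4 ]

inverse = [19/4 11/4 21/8; -7/4 -3/4 -5/8; -3/2 -1/2 -1/4]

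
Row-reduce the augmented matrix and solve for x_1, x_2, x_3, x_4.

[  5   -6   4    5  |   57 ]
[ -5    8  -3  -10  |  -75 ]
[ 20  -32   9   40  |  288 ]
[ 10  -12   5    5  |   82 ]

Forward elimination on [A|b]:
R2 <- R2 - (-1)*R1:  [   0    2    1   -5  -18 ]
R3 <- R3 - (4)*R1:  [  0  -8  -7  20  60 ]
R4 <- R4 - (2)*R1:  [   0    0   -3   -5  -32 ]
R3 <- R3 - (-4)*R2:  [   0    0   -3    0  -12 ]
R4 <- R4 - (1)*R3:  [   0    0    0   -5  -20 ]
Row echelon form:
[ 5  -6   4   5  |   57 ]
[ 0   2   1  -5  |  -18 ]
[ 0   0  -3   0  |  -12 ]
[ 0   0   0  -5  |  -20 ]
Back-substitution:
x_4 = (-20) / -5 = 4
x_3 = (-12) / -3 = 4
x_2 = (-18 - (1)*(4) - (-5)*(4)) / 2 = -1
x_1 = (57 - (-6)*(-1) - (4)*(4) - (5)*(4)) / 5 = 3

(3, -1, 4, 4)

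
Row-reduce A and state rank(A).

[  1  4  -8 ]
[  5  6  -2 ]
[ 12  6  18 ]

Row reduction:
R2 <- R2 - (5)*R1:  [   0  -14   38 ]
R3 <- R3 - (12)*R1:  [   0  -42  114 ]
R3 <- R3 - (3)*R2:  [ 0  0  0 ]
Row echelon form:
[ 1    4  -8 ]
[ 0  -14  38 ]
[ 0    0   0 ]
Nonzero rows / pivot columns: 2

rank(A) = 2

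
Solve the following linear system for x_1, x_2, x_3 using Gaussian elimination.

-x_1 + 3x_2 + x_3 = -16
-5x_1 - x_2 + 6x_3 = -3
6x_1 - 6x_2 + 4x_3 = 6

(-2, -5, -3)

Forward elimination on [A|b]:
R2 <- R2 - (5)*R1:  [   0  -16    1   77 ]
R3 <- R3 - (-6)*R1:  [   0   12   10  -90 ]
R3 <- R3 - (-3/4)*R2:  [      0       0    43/4  -129/4 ]
Row echelon form:
[ -1    3     1  |     -16 ]
[  0  -16     1  |      77 ]
[  0    0  43/4  |  -129/4 ]
Back-substitution:
x_3 = (-129/4) / (43/4) = -3
x_2 = (77 - (1)*(-3)) / -16 = -5
x_1 = (-16 - (3)*(-5) - (1)*(-3)) / -1 = -2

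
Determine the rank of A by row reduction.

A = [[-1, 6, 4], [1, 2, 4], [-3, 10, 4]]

Row reduction:
R2 <- R2 - (-1)*R1:  [ 0  8  8 ]
R3 <- R3 - (3)*R1:  [  0  -8  -8 ]
R3 <- R3 - (-1)*R2:  [ 0  0  0 ]
Row echelon form:
[ -1  6  4 ]
[  0  8  8 ]
[  0  0  0 ]
Nonzero rows / pivot columns: 2

rank(A) = 2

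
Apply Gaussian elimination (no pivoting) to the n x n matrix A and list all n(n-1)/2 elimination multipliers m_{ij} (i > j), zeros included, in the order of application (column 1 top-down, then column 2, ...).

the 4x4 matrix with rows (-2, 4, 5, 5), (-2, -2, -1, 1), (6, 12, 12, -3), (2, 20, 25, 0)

multipliers: 1, -3, -1, -4, -4, 2

Forward elimination:
R2 <- R2 - (1)*R1:  [  0  -6  -6  -4 ]
R3 <- R3 - (-3)*R1:  [  0  24  27  12 ]
R4 <- R4 - (-1)*R1:  [  0  24  30   5 ]
R3 <- R3 - (-4)*R2:  [  0   0   3  -4 ]
R4 <- R4 - (-4)*R2:  [   0    0    6  -11 ]
R4 <- R4 - (2)*R3:  [  0   0   0  -3 ]
Multipliers (in order of application): m_{21} = 1, m_{31} = -3, m_{41} = -1, m_{32} = -4, m_{42} = -4, m_{43} = 2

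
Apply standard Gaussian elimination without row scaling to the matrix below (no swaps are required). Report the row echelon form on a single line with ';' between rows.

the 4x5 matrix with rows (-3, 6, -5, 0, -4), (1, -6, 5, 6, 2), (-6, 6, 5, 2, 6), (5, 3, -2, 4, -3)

REF = [-3 6 -5 0 -4; 0 -4 10/3 6 2/3; 0 0 10 -7 13; 0 0 0 477/20 -163/20]

Forward elimination:
R2 <- R2 - (-1/3)*R1:  [    0    -4  10/3     6   2/3 ]
R3 <- R3 - (2)*R1:  [  0  -6  15   2  14 ]
R4 <- R4 - (-5/3)*R1:  [     0     13  -31/3      4  -29/3 ]
R3 <- R3 - (3/2)*R2:  [  0   0  10  -7  13 ]
R4 <- R4 - (-13/4)*R2:  [     0      0    1/2   47/2  -15/2 ]
R4 <- R4 - (1/20)*R3:  [       0        0        0   477/20  -163/20 ]
Row echelon form:
[ -3   6    -5       0       -4 ]
[  0  -4  10/3       6      2/3 ]
[  0   0    10      -7       13 ]
[  0   0     0  477/20  -163/20 ]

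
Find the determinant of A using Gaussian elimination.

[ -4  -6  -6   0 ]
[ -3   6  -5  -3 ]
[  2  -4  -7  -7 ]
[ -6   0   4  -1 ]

det(A) = -4394

Forward elimination:
R2 <- R2 - (3/4)*R1:  [    0  21/2  -1/2    -3 ]
R3 <- R3 - (-1/2)*R1:  [   0   -7  -10   -7 ]
R4 <- R4 - (3/2)*R1:  [  0   9  13  -1 ]
R3 <- R3 - (-2/3)*R2:  [     0      0  -31/3     -9 ]
R4 <- R4 - (6/7)*R2:  [    0     0  94/7  11/7 ]
R4 <- R4 - (-282/217)*R3:  [         0          0          0  -2197/217 ]
Upper-triangular form:
[ -4    -6     -6          0 ]
[  0  21/2   -1/2         -3 ]
[  0     0  -31/3         -9 ]
[  0     0      0  -2197/217 ]
det(A) = (-1)^0 * (-4) * (21/2) * (-31/3) * (-2197/217) = -4394  (0 row swaps -> sign +1)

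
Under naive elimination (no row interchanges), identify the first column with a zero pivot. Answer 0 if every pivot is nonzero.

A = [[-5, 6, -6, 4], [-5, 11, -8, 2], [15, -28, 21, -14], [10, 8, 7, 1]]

first zero-pivot column = 0

Naive forward elimination:
R2 <- R2 - (1)*R1:  [  0   5  -2  -2 ]
R3 <- R3 - (-3)*R1:  [   0  -10    3   -2 ]
R4 <- R4 - (-2)*R1:  [  0  20  -5   9 ]
R3 <- R3 - (-2)*R2:  [  0   0  -1  -6 ]
R4 <- R4 - (4)*R2:  [  0   0   3  17 ]
R4 <- R4 - (-3)*R3:  [  0   0   0  -1 ]
All pivots nonzero; naive elimination completes without hitting a zero pivot.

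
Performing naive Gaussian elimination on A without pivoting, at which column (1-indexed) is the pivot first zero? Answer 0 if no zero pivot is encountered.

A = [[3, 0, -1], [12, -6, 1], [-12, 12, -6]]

Naive forward elimination:
R2 <- R2 - (4)*R1:  [  0  -6   5 ]
R3 <- R3 - (-4)*R1:  [   0   12  -10 ]
R3 <- R3 - (-2)*R2:  [ 0  0  0 ]
Matrix at this point:
[ 3   0  -1 ]
[ 0  -6   5 ]
[ 0   0   0 ]
Pivot entry (3,3) in the last row is zero and there are no rows below to swap with -> zero pivot in column 3 (A is singular).

first zero-pivot column = 3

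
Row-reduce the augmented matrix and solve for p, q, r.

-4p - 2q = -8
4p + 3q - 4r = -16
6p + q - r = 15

Forward elimination on [A|b]:
R2 <- R2 - (-1)*R1:  [   0    1   -4  -24 ]
R3 <- R3 - (-3/2)*R1:  [  0  -2  -1   3 ]
R3 <- R3 - (-2)*R2:  [   0    0   -9  -45 ]
Row echelon form:
[ -4  -2   0  |   -8 ]
[  0   1  -4  |  -24 ]
[  0   0  -9  |  -45 ]
Back-substitution:
r = (-45) / -9 = 5
q = (-24 - (-4)*(5)) / 1 = -4
p = (-8 - (-2)*(-4)) / -4 = 4

(4, -4, 5)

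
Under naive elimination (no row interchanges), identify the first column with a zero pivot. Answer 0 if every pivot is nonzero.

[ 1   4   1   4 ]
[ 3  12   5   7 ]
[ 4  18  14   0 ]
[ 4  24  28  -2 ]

Naive forward elimination:
R2 <- R2 - (3)*R1:  [  0   0   2  -5 ]
R3 <- R3 - (4)*R1:  [   0    2   10  -16 ]
R4 <- R4 - (4)*R1:  [   0    8   24  -18 ]
Matrix at this point:
[ 1  4   1    4 ]
[ 0  0   2   -5 ]
[ 0  2  10  -16 ]
[ 0  8  24  -18 ]
Pivot entry (2,2) is zero but row 3 has 2 in column 2 -> naive elimination stops; a row interchange (e.g. R2 <-> R3) would be required here.

first zero-pivot column = 2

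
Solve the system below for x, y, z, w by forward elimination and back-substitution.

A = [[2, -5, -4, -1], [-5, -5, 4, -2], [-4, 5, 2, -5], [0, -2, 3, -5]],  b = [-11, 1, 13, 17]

(2, 1, 3, -2)

Forward elimination on [A|b]:
R2 <- R2 - (-5/2)*R1:  [     0  -35/2     -6   -9/2  -53/2 ]
R3 <- R3 - (-2)*R1:  [  0  -5  -6  -7  -9 ]
R3 <- R3 - (2/7)*R2:  [     0      0  -30/7  -40/7  -10/7 ]
R4 <- R4 - (4/35)*R2:  [       0        0   129/35  -157/35   701/35 ]
R4 <- R4 - (-43/50)*R3:  [     0      0      0  -47/5   94/5 ]
Row echelon form:
[ 2     -5     -4     -1  |    -11 ]
[ 0  -35/2     -6   -9/2  |  -53/2 ]
[ 0      0  -30/7  -40/7  |  -10/7 ]
[ 0      0      0  -47/5  |   94/5 ]
Back-substitution:
w = (94/5) / (-47/5) = -2
z = (-10/7 - (-40/7)*(-2)) / (-30/7) = 3
y = (-53/2 - (-6)*(3) - (-9/2)*(-2)) / (-35/2) = 1
x = (-11 - (-5)*(1) - (-4)*(3) - (-1)*(-2)) / 2 = 2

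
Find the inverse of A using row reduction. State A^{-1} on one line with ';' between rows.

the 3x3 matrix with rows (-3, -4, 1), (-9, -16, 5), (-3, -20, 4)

Gauss-Jordan on [A | I]:
R1 <- (1/-3)*R1:  [    1   4/3  -1/3  |  -1/3     0     0 ]
R2 <- R2 - (-9)*R1:  [  0  -4   2  |  -3   1   0 ]
R3 <- R3 - (-3)*R1:  [   0  -16    3  |   -1    0    1 ]
R2 <- (1/-4)*R2:  [    0     1  -1/2  |   3/4  -1/4     0 ]
R1 <- R1 - (4/3)*R2:  [    1     0   1/3  |  -4/3   1/3     0 ]
R3 <- R3 - (-16)*R2:  [  0   0  -5  |  11  -4   1 ]
R3 <- (1/-5)*R3:  [     0      0      1  |  -11/5    4/5   -1/5 ]
R1 <- R1 - (1/3)*R3:  [    1     0     0  |  -3/5  1/15  1/15 ]
R2 <- R2 - (-1/2)*R3:  [     0      1      0  |  -7/20   3/20  -1/10 ]
Right block of [I | A^{-1}] is the inverse:
[  -3/5  1/15   1/15 ]
[ -7/20  3/20  -1/10 ]
[ -11/5   4/5   -1/5 ]

inverse = [-3/5 1/15 1/15; -7/20 3/20 -1/10; -11/5 4/5 -1/5]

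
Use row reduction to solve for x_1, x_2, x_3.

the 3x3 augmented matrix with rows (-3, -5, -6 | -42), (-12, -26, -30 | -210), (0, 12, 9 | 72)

Forward elimination on [A|b]:
R2 <- R2 - (4)*R1:  [   0   -6   -6  -42 ]
R3 <- R3 - (-2)*R2:  [   0    0   -3  -12 ]
Row echelon form:
[ -3  -5  -6  |  -42 ]
[  0  -6  -6  |  -42 ]
[  0   0  -3  |  -12 ]
Back-substitution:
x_3 = (-12) / -3 = 4
x_2 = (-42 - (-6)*(4)) / -6 = 3
x_1 = (-42 - (-5)*(3) - (-6)*(4)) / -3 = 1

(1, 3, 4)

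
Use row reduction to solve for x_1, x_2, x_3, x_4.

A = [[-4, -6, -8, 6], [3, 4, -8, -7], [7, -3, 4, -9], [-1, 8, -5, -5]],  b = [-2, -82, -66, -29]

(-5, 2, 5, 5)

Forward elimination on [A|b]:
R2 <- R2 - (-3/4)*R1:  [      0    -1/2     -14    -5/2  -167/2 ]
R3 <- R3 - (-7/4)*R1:  [      0   -27/2     -10     3/2  -139/2 ]
R4 <- R4 - (1/4)*R1:  [     0   19/2     -3  -13/2  -57/2 ]
R3 <- R3 - (27)*R2:  [    0     0   368    69  2185 ]
R4 <- R4 - (-19)*R2:  [     0      0   -269    -54  -1615 ]
R4 <- R4 - (-269/368)*R3:  [       0        0        0   -57/16  -285/16 ]
Row echelon form:
[ -4    -6   -8       6  |       -2 ]
[  0  -1/2  -14    -5/2  |   -167/2 ]
[  0     0  368      69  |     2185 ]
[  0     0    0  -57/16  |  -285/16 ]
Back-substitution:
x_4 = (-285/16) / (-57/16) = 5
x_3 = (2185 - (69)*(5)) / 368 = 5
x_2 = (-167/2 - (-14)*(5) - (-5/2)*(5)) / (-1/2) = 2
x_1 = (-2 - (-6)*(2) - (-8)*(5) - (6)*(5)) / -4 = -5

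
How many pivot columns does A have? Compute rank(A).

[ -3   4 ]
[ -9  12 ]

rank(A) = 1

Row reduction:
R2 <- R2 - (3)*R1:  [ 0  0 ]
Row echelon form:
[ -3  4 ]
[  0  0 ]
Nonzero rows / pivot columns: 1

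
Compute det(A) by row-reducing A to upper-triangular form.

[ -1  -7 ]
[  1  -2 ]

det(A) = 9

Forward elimination:
R2 <- R2 - (-1)*R1:  [  0  -9 ]
Upper-triangular form:
[ -1  -7 ]
[  0  -9 ]
det(A) = (-1)^0 * (-1) * (-9) = 9  (0 row swaps -> sign +1)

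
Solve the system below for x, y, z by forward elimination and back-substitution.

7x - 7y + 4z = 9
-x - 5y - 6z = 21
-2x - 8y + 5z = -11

(2, -1, -3)

Forward elimination on [A|b]:
R2 <- R2 - (-1/7)*R1:  [     0     -6  -38/7  156/7 ]
R3 <- R3 - (-2/7)*R1:  [     0    -10   43/7  -59/7 ]
R3 <- R3 - (5/3)*R2:  [      0       0  319/21  -319/7 ]
Row echelon form:
[ 7  -7       4  |       9 ]
[ 0  -6   -38/7  |   156/7 ]
[ 0   0  319/21  |  -319/7 ]
Back-substitution:
z = (-319/7) / (319/21) = -3
y = (156/7 - (-38/7)*(-3)) / -6 = -1
x = (9 - (-7)*(-1) - (4)*(-3)) / 7 = 2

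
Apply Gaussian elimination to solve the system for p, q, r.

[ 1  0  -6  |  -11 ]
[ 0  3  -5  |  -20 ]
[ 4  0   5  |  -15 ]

(-5, -5, 1)

Forward elimination on [A|b]:
R3 <- R3 - (4)*R1:  [  0   0  29  29 ]
Row echelon form:
[ 1  0  -6  |  -11 ]
[ 0  3  -5  |  -20 ]
[ 0  0  29  |   29 ]
Back-substitution:
r = (29) / 29 = 1
q = (-20 - (-5)*(1)) / 3 = -5
p = (-11 - (-6)*(1)) / 1 = -5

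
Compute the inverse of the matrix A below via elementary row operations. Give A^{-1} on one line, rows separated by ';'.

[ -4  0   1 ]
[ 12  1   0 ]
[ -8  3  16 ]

inverse = [-4/5 -3/20 1/20; 48/5 14/5 -3/5; -11/5 -3/5 1/5]

Gauss-Jordan on [A | I]:
R1 <- (1/-4)*R1:  [    1     0  -1/4  |  -1/4     0     0 ]
R2 <- R2 - (12)*R1:  [ 0  1  3  |  3  1  0 ]
R3 <- R3 - (-8)*R1:  [  0   3  14  |  -2   0   1 ]
R3 <- R3 - (3)*R2:  [   0    0    5  |  -11   -3    1 ]
R3 <- (1/5)*R3:  [     0      0      1  |  -11/5   -3/5    1/5 ]
R1 <- R1 - (-1/4)*R3:  [     1      0      0  |   -4/5  -3/20   1/20 ]
R2 <- R2 - (3)*R3:  [    0     1     0  |  48/5  14/5  -3/5 ]
Right block of [I | A^{-1}] is the inverse:
[  -4/5  -3/20  1/20 ]
[  48/5   14/5  -3/5 ]
[ -11/5   -3/5   1/5 ]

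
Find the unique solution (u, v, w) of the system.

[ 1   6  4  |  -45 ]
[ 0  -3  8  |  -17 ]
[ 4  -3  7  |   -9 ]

Forward elimination on [A|b]:
R3 <- R3 - (4)*R1:  [   0  -27   -9  171 ]
R3 <- R3 - (9)*R2:  [   0    0  -81  324 ]
Row echelon form:
[ 1   6    4  |  -45 ]
[ 0  -3    8  |  -17 ]
[ 0   0  -81  |  324 ]
Back-substitution:
w = (324) / -81 = -4
v = (-17 - (8)*(-4)) / -3 = -5
u = (-45 - (6)*(-5) - (4)*(-4)) / 1 = 1

(1, -5, -4)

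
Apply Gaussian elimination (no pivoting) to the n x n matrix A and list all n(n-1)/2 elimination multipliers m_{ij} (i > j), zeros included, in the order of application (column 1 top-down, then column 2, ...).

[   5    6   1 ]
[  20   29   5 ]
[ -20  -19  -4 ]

multipliers: 4, -4, 1

Forward elimination:
R2 <- R2 - (4)*R1:  [ 0  5  1 ]
R3 <- R3 - (-4)*R1:  [ 0  5  0 ]
R3 <- R3 - (1)*R2:  [  0   0  -1 ]
Multipliers (in order of application): m_{21} = 4, m_{31} = -4, m_{32} = 1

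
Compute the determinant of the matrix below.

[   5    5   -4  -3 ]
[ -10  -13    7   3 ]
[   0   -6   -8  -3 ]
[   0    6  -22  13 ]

Forward elimination:
R2 <- R2 - (-2)*R1:  [  0  -3  -1  -3 ]
R3 <- R3 - (2)*R2:  [  0   0  -6   3 ]
R4 <- R4 - (-2)*R2:  [   0    0  -24    7 ]
R4 <- R4 - (4)*R3:  [  0   0   0  -5 ]
Upper-triangular form:
[ 5   5  -4  -3 ]
[ 0  -3  -1  -3 ]
[ 0   0  -6   3 ]
[ 0   0   0  -5 ]
det(A) = (-1)^0 * (5) * (-3) * (-6) * (-5) = -450  (0 row swaps -> sign +1)

det(A) = -450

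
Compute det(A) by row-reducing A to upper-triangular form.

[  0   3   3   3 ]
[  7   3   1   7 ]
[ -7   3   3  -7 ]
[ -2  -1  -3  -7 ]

det(A) = 120

Forward elimination:
R1 <-> R2   (pivot in column 1 was zero)
[  7   3   1   7 ]
[  0   3   3   3 ]
[ -7   3   3  -7 ]
[ -2  -1  -3  -7 ]
R3 <- R3 - (-1)*R1:  [ 0  6  4  0 ]
R4 <- R4 - (-2/7)*R1:  [     0   -1/7  -19/7     -5 ]
R3 <- R3 - (2)*R2:  [  0   0  -2  -6 ]
R4 <- R4 - (-1/21)*R2:  [     0      0  -18/7  -34/7 ]
R4 <- R4 - (9/7)*R3:  [    0     0     0  20/7 ]
Upper-triangular form:
[ 7  3   1     7 ]
[ 0  3   3     3 ]
[ 0  0  -2    -6 ]
[ 0  0   0  20/7 ]
det(A) = (-1)^1 * (7) * (3) * (-2) * (20/7) = 120  (1 row swap -> sign -1)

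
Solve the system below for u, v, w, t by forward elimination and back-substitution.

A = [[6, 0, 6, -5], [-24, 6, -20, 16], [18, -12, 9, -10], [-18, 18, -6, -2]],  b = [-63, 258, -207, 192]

(-5, 5, -3, 3)

Forward elimination on [A|b]:
R2 <- R2 - (-4)*R1:  [  0   6   4  -4   6 ]
R3 <- R3 - (3)*R1:  [   0  -12   -9    5  -18 ]
R4 <- R4 - (-3)*R1:  [   0   18   12  -17    3 ]
R3 <- R3 - (-2)*R2:  [  0   0  -1  -3  -6 ]
R4 <- R4 - (3)*R2:  [   0    0    0   -5  -15 ]
Row echelon form:
[ 6  0   6  -5  |  -63 ]
[ 0  6   4  -4  |    6 ]
[ 0  0  -1  -3  |   -6 ]
[ 0  0   0  -5  |  -15 ]
Back-substitution:
t = (-15) / -5 = 3
w = (-6 - (-3)*(3)) / -1 = -3
v = (6 - (4)*(-3) - (-4)*(3)) / 6 = 5
u = (-63 - (6)*(-3) - (-5)*(3)) / 6 = -5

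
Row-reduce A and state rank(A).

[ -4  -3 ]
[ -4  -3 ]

Row reduction:
R2 <- R2 - (1)*R1:  [ 0  0 ]
Row echelon form:
[ -4  -3 ]
[  0   0 ]
Nonzero rows / pivot columns: 1

rank(A) = 1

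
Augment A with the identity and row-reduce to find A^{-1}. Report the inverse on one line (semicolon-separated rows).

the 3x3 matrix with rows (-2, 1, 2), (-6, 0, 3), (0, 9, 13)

inverse = [-9/8 5/24 1/8; 13/4 -13/12 -1/4; -9/4 3/4 1/4]

Gauss-Jordan on [A | I]:
R1 <- (1/-2)*R1:  [    1  -1/2    -1  |  -1/2     0     0 ]
R2 <- R2 - (-6)*R1:  [  0  -3  -3  |  -3   1   0 ]
R2 <- (1/-3)*R2:  [    0     1     1  |     1  -1/3     0 ]
R1 <- R1 - (-1/2)*R2:  [    1     0  -1/2  |     0  -1/6     0 ]
R3 <- R3 - (9)*R2:  [  0   0   4  |  -9   3   1 ]
R3 <- (1/4)*R3:  [    0     0     1  |  -9/4   3/4   1/4 ]
R1 <- R1 - (-1/2)*R3:  [    1     0     0  |  -9/8  5/24   1/8 ]
R2 <- R2 - (1)*R3:  [      0       1       0  |    13/4  -13/12    -1/4 ]
Right block of [I | A^{-1}] is the inverse:
[ -9/8    5/24   1/8 ]
[ 13/4  -13/12  -1/4 ]
[ -9/4     3/4   1/4 ]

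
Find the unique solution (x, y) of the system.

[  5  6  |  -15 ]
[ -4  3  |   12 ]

(-3, 0)

Forward elimination on [A|b]:
R2 <- R2 - (-4/5)*R1:  [    0  39/5     0 ]
Row echelon form:
[ 5     6  |  -15 ]
[ 0  39/5  |    0 ]
Back-substitution:
y = (0) / (39/5) = 0
x = (-15 - (6)*(0)) / 5 = -3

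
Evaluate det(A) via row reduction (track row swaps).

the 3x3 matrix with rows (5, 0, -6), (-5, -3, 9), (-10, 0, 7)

Forward elimination:
R2 <- R2 - (-1)*R1:  [  0  -3   3 ]
R3 <- R3 - (-2)*R1:  [  0   0  -5 ]
Upper-triangular form:
[ 5   0  -6 ]
[ 0  -3   3 ]
[ 0   0  -5 ]
det(A) = (-1)^0 * (5) * (-3) * (-5) = 75  (0 row swaps -> sign +1)

det(A) = 75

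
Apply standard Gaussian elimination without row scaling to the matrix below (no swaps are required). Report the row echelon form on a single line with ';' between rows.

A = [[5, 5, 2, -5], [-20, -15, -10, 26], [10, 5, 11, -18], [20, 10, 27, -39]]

REF = [5 5 2 -5; 0 5 -2 6; 0 0 5 -2; 0 0 0 -1]

Forward elimination:
R2 <- R2 - (-4)*R1:  [  0   5  -2   6 ]
R3 <- R3 - (2)*R1:  [  0  -5   7  -8 ]
R4 <- R4 - (4)*R1:  [   0  -10   19  -19 ]
R3 <- R3 - (-1)*R2:  [  0   0   5  -2 ]
R4 <- R4 - (-2)*R2:  [  0   0  15  -7 ]
R4 <- R4 - (3)*R3:  [  0   0   0  -1 ]
Row echelon form:
[ 5  5   2  -5 ]
[ 0  5  -2   6 ]
[ 0  0   5  -2 ]
[ 0  0   0  -1 ]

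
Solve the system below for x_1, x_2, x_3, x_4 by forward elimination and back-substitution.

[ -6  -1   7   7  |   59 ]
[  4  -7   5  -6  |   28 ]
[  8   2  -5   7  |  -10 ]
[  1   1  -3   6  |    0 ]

Forward elimination on [A|b]:
R2 <- R2 - (-2/3)*R1:  [     0  -23/3   29/3   -4/3  202/3 ]
R3 <- R3 - (-4/3)*R1:  [     0    2/3   13/3   49/3  206/3 ]
R4 <- R4 - (-1/6)*R1:  [     0    5/6  -11/6   43/6   59/6 ]
R3 <- R3 - (-2/23)*R2:  [       0        0   119/23   373/23  1714/23 ]
R4 <- R4 - (-5/46)*R2:  [      0       0  -18/23  323/46  789/46 ]
R4 <- R4 - (-18/119)*R3:  [        0         0         0  2255/238  6765/238 ]
Row echelon form:
[ -6     -1       7         7  |        59 ]
[  0  -23/3    29/3      -4/3  |     202/3 ]
[  0      0  119/23    373/23  |   1714/23 ]
[  0      0       0  2255/238  |  6765/238 ]
Back-substitution:
x_4 = (6765/238) / (2255/238) = 3
x_3 = (1714/23 - (373/23)*(3)) / (119/23) = 5
x_2 = (202/3 - (29/3)*(5) - (-4/3)*(3)) / (-23/3) = -3
x_1 = (59 - (-1)*(-3) - (7)*(5) - (7)*(3)) / -6 = 0

(0, -3, 5, 3)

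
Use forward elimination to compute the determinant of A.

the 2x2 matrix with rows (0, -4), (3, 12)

Forward elimination:
R1 <-> R2   (pivot in column 1 was zero)
[ 3  12 ]
[ 0  -4 ]
Upper-triangular form:
[ 3  12 ]
[ 0  -4 ]
det(A) = (-1)^1 * (3) * (-4) = 12  (1 row swap -> sign -1)

det(A) = 12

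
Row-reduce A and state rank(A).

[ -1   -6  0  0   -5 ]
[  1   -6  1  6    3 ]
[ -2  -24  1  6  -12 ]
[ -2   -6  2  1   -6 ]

Row reduction:
R2 <- R2 - (-1)*R1:  [   0  -12    1    6   -2 ]
R3 <- R3 - (2)*R1:  [   0  -12    1    6   -2 ]
R4 <- R4 - (2)*R1:  [ 0  6  2  1  4 ]
R3 <- R3 - (1)*R2:  [ 0  0  0  0  0 ]
R4 <- R4 - (-1/2)*R2:  [   0    0  5/2    4    3 ]
R3 <-> R4   (pivot in column 3 was zero)
[ -1   -6    0  0  -5 ]
[  0  -12    1  6  -2 ]
[  0    0  5/2  4   3 ]
[  0    0    0  0   0 ]
Row echelon form:
[ -1   -6    0  0  -5 ]
[  0  -12    1  6  -2 ]
[  0    0  5/2  4   3 ]
[  0    0    0  0   0 ]
Nonzero rows / pivot columns: 3

rank(A) = 3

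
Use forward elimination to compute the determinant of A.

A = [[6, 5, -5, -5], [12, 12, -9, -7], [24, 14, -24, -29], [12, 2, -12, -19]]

Forward elimination:
R2 <- R2 - (2)*R1:  [ 0  2  1  3 ]
R3 <- R3 - (4)*R1:  [  0  -6  -4  -9 ]
R4 <- R4 - (2)*R1:  [  0  -8  -2  -9 ]
R3 <- R3 - (-3)*R2:  [  0   0  -1   0 ]
R4 <- R4 - (-4)*R2:  [ 0  0  2  3 ]
R4 <- R4 - (-2)*R3:  [ 0  0  0  3 ]
Upper-triangular form:
[ 6  5  -5  -5 ]
[ 0  2   1   3 ]
[ 0  0  -1   0 ]
[ 0  0   0   3 ]
det(A) = (-1)^0 * (6) * (2) * (-1) * (3) = -36  (0 row swaps -> sign +1)

det(A) = -36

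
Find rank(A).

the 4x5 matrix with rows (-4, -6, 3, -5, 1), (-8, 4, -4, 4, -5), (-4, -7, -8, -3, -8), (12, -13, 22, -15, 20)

rank(A) = 3

Row reduction:
R2 <- R2 - (2)*R1:  [   0   16  -10   14   -7 ]
R3 <- R3 - (1)*R1:  [   0   -1  -11    2   -9 ]
R4 <- R4 - (-3)*R1:  [   0  -31   31  -30   23 ]
R3 <- R3 - (-1/16)*R2:  [       0        0    -93/8     23/8  -151/16 ]
R4 <- R4 - (-31/16)*R2:  [      0       0    93/8   -23/8  151/16 ]
R4 <- R4 - (-1)*R3:  [ 0  0  0  0  0 ]
Row echelon form:
[ -4  -6      3    -5        1 ]
[  0  16    -10    14       -7 ]
[  0   0  -93/8  23/8  -151/16 ]
[  0   0      0     0        0 ]
Nonzero rows / pivot columns: 3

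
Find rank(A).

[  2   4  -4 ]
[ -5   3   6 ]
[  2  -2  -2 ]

rank(A) = 3

Row reduction:
R2 <- R2 - (-5/2)*R1:  [  0  13  -4 ]
R3 <- R3 - (1)*R1:  [  0  -6   2 ]
R3 <- R3 - (-6/13)*R2:  [    0     0  2/13 ]
Row echelon form:
[ 2   4    -4 ]
[ 0  13    -4 ]
[ 0   0  2/13 ]
Nonzero rows / pivot columns: 3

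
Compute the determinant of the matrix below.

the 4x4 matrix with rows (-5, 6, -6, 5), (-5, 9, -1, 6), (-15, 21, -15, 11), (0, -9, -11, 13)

det(A) = 180

Forward elimination:
R2 <- R2 - (1)*R1:  [ 0  3  5  1 ]
R3 <- R3 - (3)*R1:  [  0   3   3  -4 ]
R3 <- R3 - (1)*R2:  [  0   0  -2  -5 ]
R4 <- R4 - (-3)*R2:  [  0   0   4  16 ]
R4 <- R4 - (-2)*R3:  [ 0  0  0  6 ]
Upper-triangular form:
[ -5  6  -6   5 ]
[  0  3   5   1 ]
[  0  0  -2  -5 ]
[  0  0   0   6 ]
det(A) = (-1)^0 * (-5) * (3) * (-2) * (6) = 180  (0 row swaps -> sign +1)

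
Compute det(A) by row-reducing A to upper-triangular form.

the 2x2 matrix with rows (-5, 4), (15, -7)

Forward elimination:
R2 <- R2 - (-3)*R1:  [ 0  5 ]
Upper-triangular form:
[ -5  4 ]
[  0  5 ]
det(A) = (-1)^0 * (-5) * (5) = -25  (0 row swaps -> sign +1)

det(A) = -25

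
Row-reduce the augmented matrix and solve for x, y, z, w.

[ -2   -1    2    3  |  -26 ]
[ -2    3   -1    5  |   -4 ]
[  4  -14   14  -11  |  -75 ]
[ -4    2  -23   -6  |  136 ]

(-1, 5, -4, -5)

Forward elimination on [A|b]:
R2 <- R2 - (1)*R1:  [  0   4  -3   2  22 ]
R3 <- R3 - (-2)*R1:  [    0   -16    18    -5  -127 ]
R4 <- R4 - (2)*R1:  [   0    4  -27  -12  188 ]
R3 <- R3 - (-4)*R2:  [   0    0    6    3  -39 ]
R4 <- R4 - (1)*R2:  [   0    0  -24  -14  166 ]
R4 <- R4 - (-4)*R3:  [  0   0   0  -2  10 ]
Row echelon form:
[ -2  -1   2   3  |  -26 ]
[  0   4  -3   2  |   22 ]
[  0   0   6   3  |  -39 ]
[  0   0   0  -2  |   10 ]
Back-substitution:
w = (10) / -2 = -5
z = (-39 - (3)*(-5)) / 6 = -4
y = (22 - (-3)*(-4) - (2)*(-5)) / 4 = 5
x = (-26 - (-1)*(5) - (2)*(-4) - (3)*(-5)) / -2 = -1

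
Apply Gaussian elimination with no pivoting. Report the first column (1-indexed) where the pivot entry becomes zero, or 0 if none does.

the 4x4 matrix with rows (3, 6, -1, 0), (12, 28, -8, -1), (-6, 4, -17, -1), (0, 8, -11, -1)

first zero-pivot column = 0

Naive forward elimination:
R2 <- R2 - (4)*R1:  [  0   4  -4  -1 ]
R3 <- R3 - (-2)*R1:  [   0   16  -19   -1 ]
R3 <- R3 - (4)*R2:  [  0   0  -3   3 ]
R4 <- R4 - (2)*R2:  [  0   0  -3   1 ]
R4 <- R4 - (1)*R3:  [  0   0   0  -2 ]
All pivots nonzero; naive elimination completes without hitting a zero pivot.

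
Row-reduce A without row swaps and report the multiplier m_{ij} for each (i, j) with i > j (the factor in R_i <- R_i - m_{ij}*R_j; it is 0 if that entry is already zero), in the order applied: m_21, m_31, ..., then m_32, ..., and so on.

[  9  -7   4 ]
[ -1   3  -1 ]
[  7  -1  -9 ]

Forward elimination:
R2 <- R2 - (-1/9)*R1:  [    0  20/9  -5/9 ]
R3 <- R3 - (7/9)*R1:  [      0    40/9  -109/9 ]
R3 <- R3 - (2)*R2:  [   0    0  -11 ]
Multipliers (in order of application): m_{21} = -1/9, m_{31} = 7/9, m_{32} = 2

multipliers: -1/9, 7/9, 2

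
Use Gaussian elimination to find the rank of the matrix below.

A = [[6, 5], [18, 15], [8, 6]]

Row reduction:
R2 <- R2 - (3)*R1:  [ 0  0 ]
R3 <- R3 - (4/3)*R1:  [    0  -2/3 ]
R2 <-> R3   (pivot in column 2 was zero)
[ 6     5 ]
[ 0  -2/3 ]
[ 0     0 ]
Row echelon form:
[ 6     5 ]
[ 0  -2/3 ]
[ 0     0 ]
Nonzero rows / pivot columns: 2

rank(A) = 2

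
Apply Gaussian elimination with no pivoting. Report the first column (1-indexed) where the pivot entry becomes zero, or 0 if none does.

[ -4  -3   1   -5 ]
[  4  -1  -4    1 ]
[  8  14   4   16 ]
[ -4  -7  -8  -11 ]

first zero-pivot column = 3

Naive forward elimination:
R2 <- R2 - (-1)*R1:  [  0  -4  -3  -4 ]
R3 <- R3 - (-2)*R1:  [ 0  8  6  6 ]
R4 <- R4 - (1)*R1:  [  0  -4  -9  -6 ]
R3 <- R3 - (-2)*R2:  [  0   0   0  -2 ]
R4 <- R4 - (1)*R2:  [  0   0  -6  -2 ]
Matrix at this point:
[ -4  -3   1  -5 ]
[  0  -4  -3  -4 ]
[  0   0   0  -2 ]
[  0   0  -6  -2 ]
Pivot entry (3,3) is zero but row 4 has -6 in column 3 -> naive elimination stops; a row interchange (e.g. R3 <-> R4) would be required here.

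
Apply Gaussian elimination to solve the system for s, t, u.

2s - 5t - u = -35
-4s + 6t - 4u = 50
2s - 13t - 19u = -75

Forward elimination on [A|b]:
R2 <- R2 - (-2)*R1:  [   0   -4   -6  -20 ]
R3 <- R3 - (1)*R1:  [   0   -8  -18  -40 ]
R3 <- R3 - (2)*R2:  [  0   0  -6   0 ]
Row echelon form:
[ 2  -5  -1  |  -35 ]
[ 0  -4  -6  |  -20 ]
[ 0   0  -6  |    0 ]
Back-substitution:
u = (0) / -6 = 0
t = (-20 - (-6)*(0)) / -4 = 5
s = (-35 - (-5)*(5) - (-1)*(0)) / 2 = -5

(-5, 5, 0)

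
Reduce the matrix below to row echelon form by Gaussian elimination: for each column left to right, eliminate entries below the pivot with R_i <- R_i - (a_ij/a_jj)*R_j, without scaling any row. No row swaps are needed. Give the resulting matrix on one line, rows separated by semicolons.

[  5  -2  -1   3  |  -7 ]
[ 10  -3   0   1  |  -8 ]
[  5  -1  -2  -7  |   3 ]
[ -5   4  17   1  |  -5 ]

Forward elimination:
R2 <- R2 - (2)*R1:  [  0   1   2  -5   6 ]
R3 <- R3 - (1)*R1:  [   0    1   -1  -10   10 ]
R4 <- R4 - (-1)*R1:  [   0    2   16    4  -12 ]
R3 <- R3 - (1)*R2:  [  0   0  -3  -5   4 ]
R4 <- R4 - (2)*R2:  [   0    0   12   14  -24 ]
R4 <- R4 - (-4)*R3:  [  0   0   0  -6  -8 ]
Row echelon form:
[ 5  -2  -1   3  |  -7 ]
[ 0   1   2  -5  |   6 ]
[ 0   0  -3  -5  |   4 ]
[ 0   0   0  -6  |  -8 ]

REF = [5 -2 -1 3 -7; 0 1 2 -5 6; 0 0 -3 -5 4; 0 0 0 -6 -8]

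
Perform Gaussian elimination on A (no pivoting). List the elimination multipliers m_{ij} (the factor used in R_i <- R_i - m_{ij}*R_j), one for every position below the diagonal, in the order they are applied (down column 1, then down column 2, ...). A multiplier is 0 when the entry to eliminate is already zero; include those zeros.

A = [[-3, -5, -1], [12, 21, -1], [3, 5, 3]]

Forward elimination:
R2 <- R2 - (-4)*R1:  [  0   1  -5 ]
R3 <- R3 - (-1)*R1:  [ 0  0  2 ]
R3: entry in column 2 is already 0 -> m_{32} = 0 (no row operation needed)
Multipliers (in order of application): m_{21} = -4, m_{31} = -1, m_{32} = 0

multipliers: -4, -1, 0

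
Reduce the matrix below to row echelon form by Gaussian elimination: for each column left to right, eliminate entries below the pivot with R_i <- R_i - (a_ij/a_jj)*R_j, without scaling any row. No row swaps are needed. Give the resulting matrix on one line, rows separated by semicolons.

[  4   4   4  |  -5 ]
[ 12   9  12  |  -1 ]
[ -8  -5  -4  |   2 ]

REF = [4 4 4 -5; 0 -3 0 14; 0 0 4 6]

Forward elimination:
R2 <- R2 - (3)*R1:  [  0  -3   0  14 ]
R3 <- R3 - (-2)*R1:  [  0   3   4  -8 ]
R3 <- R3 - (-1)*R2:  [ 0  0  4  6 ]
Row echelon form:
[ 4   4  4  |  -5 ]
[ 0  -3  0  |  14 ]
[ 0   0  4  |   6 ]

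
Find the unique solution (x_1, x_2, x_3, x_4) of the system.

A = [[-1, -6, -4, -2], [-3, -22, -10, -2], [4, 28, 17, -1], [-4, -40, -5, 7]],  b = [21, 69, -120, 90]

Forward elimination on [A|b]:
R2 <- R2 - (3)*R1:  [  0  -4   2   4   6 ]
R3 <- R3 - (-4)*R1:  [   0    4    1   -9  -36 ]
R4 <- R4 - (4)*R1:  [   0  -16   11   15    6 ]
R3 <- R3 - (-1)*R2:  [   0    0    3   -5  -30 ]
R4 <- R4 - (4)*R2:  [   0    0    3   -1  -18 ]
R4 <- R4 - (1)*R3:  [  0   0   0   4  12 ]
Row echelon form:
[ -1  -6  -4  -2  |   21 ]
[  0  -4   2   4  |    6 ]
[  0   0   3  -5  |  -30 ]
[  0   0   0   4  |   12 ]
Back-substitution:
x_4 = (12) / 4 = 3
x_3 = (-30 - (-5)*(3)) / 3 = -5
x_2 = (6 - (2)*(-5) - (4)*(3)) / -4 = -1
x_1 = (21 - (-6)*(-1) - (-4)*(-5) - (-2)*(3)) / -1 = -1

(-1, -1, -5, 3)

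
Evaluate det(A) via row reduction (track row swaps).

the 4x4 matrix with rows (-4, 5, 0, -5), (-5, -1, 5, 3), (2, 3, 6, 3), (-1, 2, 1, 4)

det(A) = 1432

Forward elimination:
R2 <- R2 - (5/4)*R1:  [     0  -29/4      5   37/4 ]
R3 <- R3 - (-1/2)*R1:  [    0  11/2     6   1/2 ]
R4 <- R4 - (1/4)*R1:  [    0   3/4     1  21/4 ]
R3 <- R3 - (-22/29)*R2:  [      0       0  284/29  218/29 ]
R4 <- R4 - (-3/29)*R2:  [      0       0   44/29  180/29 ]
R4 <- R4 - (11/71)*R3:  [      0       0       0  358/71 ]
Upper-triangular form:
[ -4      5       0      -5 ]
[  0  -29/4       5    37/4 ]
[  0      0  284/29  218/29 ]
[  0      0       0  358/71 ]
det(A) = (-1)^0 * (-4) * (-29/4) * (284/29) * (358/71) = 1432  (0 row swaps -> sign +1)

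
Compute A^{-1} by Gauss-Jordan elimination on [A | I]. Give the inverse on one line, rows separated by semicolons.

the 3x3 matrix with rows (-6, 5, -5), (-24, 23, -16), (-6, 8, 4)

Gauss-Jordan on [A | I]:
R1 <- (1/-6)*R1:  [    1  -5/6   5/6  |  -1/6     0     0 ]
R2 <- R2 - (-24)*R1:  [  0   3   4  |  -4   1   0 ]
R3 <- R3 - (-6)*R1:  [  0   3   9  |  -1   0   1 ]
R2 <- (1/3)*R2:  [    0     1   4/3  |  -4/3   1/3     0 ]
R1 <- R1 - (-5/6)*R2:  [      1       0   35/18  |  -23/18    5/18       0 ]
R3 <- R3 - (3)*R2:  [  0   0   5  |   3  -1   1 ]
R3 <- (1/5)*R3:  [    0     0     1  |   3/5  -1/5   1/5 ]
R1 <- R1 - (35/18)*R3:  [     1      0      0  |  -22/9    2/3  -7/18 ]
R2 <- R2 - (4/3)*R3:  [      0       1       0  |  -32/15     3/5   -4/15 ]
Right block of [I | A^{-1}] is the inverse:
[  -22/9   2/3  -7/18 ]
[ -32/15   3/5  -4/15 ]
[    3/5  -1/5    1/5 ]

inverse = [-22/9 2/3 -7/18; -32/15 3/5 -4/15; 3/5 -1/5 1/5]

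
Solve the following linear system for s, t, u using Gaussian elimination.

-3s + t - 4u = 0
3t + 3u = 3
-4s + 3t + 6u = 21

Forward elimination on [A|b]:
R3 <- R3 - (4/3)*R1:  [    0   5/3  34/3    21 ]
R3 <- R3 - (5/9)*R2:  [    0     0  29/3  58/3 ]
Row echelon form:
[ -3  1    -4  |     0 ]
[  0  3     3  |     3 ]
[  0  0  29/3  |  58/3 ]
Back-substitution:
u = (58/3) / (29/3) = 2
t = (3 - (3)*(2)) / 3 = -1
s = (0 - (1)*(-1) - (-4)*(2)) / -3 = -3

(-3, -1, 2)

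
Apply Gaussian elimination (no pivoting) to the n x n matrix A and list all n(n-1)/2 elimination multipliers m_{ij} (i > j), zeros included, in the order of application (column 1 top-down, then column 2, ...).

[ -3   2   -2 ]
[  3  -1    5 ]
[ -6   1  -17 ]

multipliers: -1, 2, -3

Forward elimination:
R2 <- R2 - (-1)*R1:  [ 0  1  3 ]
R3 <- R3 - (2)*R1:  [   0   -3  -13 ]
R3 <- R3 - (-3)*R2:  [  0   0  -4 ]
Multipliers (in order of application): m_{21} = -1, m_{31} = 2, m_{32} = -3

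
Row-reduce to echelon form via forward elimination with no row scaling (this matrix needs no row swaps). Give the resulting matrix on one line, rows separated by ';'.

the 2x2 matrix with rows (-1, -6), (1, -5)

REF = [-1 -6; 0 -11]

Forward elimination:
R2 <- R2 - (-1)*R1:  [   0  -11 ]
Row echelon form:
[ -1   -6 ]
[  0  -11 ]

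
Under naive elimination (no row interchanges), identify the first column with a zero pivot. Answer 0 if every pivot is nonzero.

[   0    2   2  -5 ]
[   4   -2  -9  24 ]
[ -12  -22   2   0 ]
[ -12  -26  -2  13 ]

Naive forward elimination:
Pivot entry (1,1) is zero but row 2 has 4 in column 1 -> naive elimination stops; a row interchange (e.g. R1 <-> R2) would be required here.

first zero-pivot column = 1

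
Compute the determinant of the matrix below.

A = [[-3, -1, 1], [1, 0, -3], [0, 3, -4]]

det(A) = -28

Forward elimination:
R2 <- R2 - (-1/3)*R1:  [    0  -1/3  -8/3 ]
R3 <- R3 - (-9)*R2:  [   0    0  -28 ]
Upper-triangular form:
[ -3    -1     1 ]
[  0  -1/3  -8/3 ]
[  0     0   -28 ]
det(A) = (-1)^0 * (-3) * (-1/3) * (-28) = -28  (0 row swaps -> sign +1)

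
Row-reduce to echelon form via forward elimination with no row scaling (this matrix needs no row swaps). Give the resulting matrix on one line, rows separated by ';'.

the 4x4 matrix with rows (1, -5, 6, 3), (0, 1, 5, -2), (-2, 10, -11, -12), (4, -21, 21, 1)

REF = [1 -5 6 3; 0 1 5 -2; 0 0 1 -6; 0 0 0 -1]

Forward elimination:
R3 <- R3 - (-2)*R1:  [  0   0   1  -6 ]
R4 <- R4 - (4)*R1:  [   0   -1   -3  -11 ]
R4 <- R4 - (-1)*R2:  [   0    0    2  -13 ]
R4 <- R4 - (2)*R3:  [  0   0   0  -1 ]
Row echelon form:
[ 1  -5  6   3 ]
[ 0   1  5  -2 ]
[ 0   0  1  -6 ]
[ 0   0  0  -1 ]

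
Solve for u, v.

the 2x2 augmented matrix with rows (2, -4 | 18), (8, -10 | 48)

Forward elimination on [A|b]:
R2 <- R2 - (4)*R1:  [   0    6  -24 ]
Row echelon form:
[ 2  -4  |   18 ]
[ 0   6  |  -24 ]
Back-substitution:
v = (-24) / 6 = -4
u = (18 - (-4)*(-4)) / 2 = 1

(1, -4)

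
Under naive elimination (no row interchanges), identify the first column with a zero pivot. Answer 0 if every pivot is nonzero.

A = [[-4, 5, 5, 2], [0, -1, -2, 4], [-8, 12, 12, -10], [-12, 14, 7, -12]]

first zero-pivot column = 0

Naive forward elimination:
R3 <- R3 - (2)*R1:  [   0    2    2  -14 ]
R4 <- R4 - (3)*R1:  [   0   -1   -8  -18 ]
R3 <- R3 - (-2)*R2:  [  0   0  -2  -6 ]
R4 <- R4 - (1)*R2:  [   0    0   -6  -22 ]
R4 <- R4 - (3)*R3:  [  0   0   0  -4 ]
All pivots nonzero; naive elimination completes without hitting a zero pivot.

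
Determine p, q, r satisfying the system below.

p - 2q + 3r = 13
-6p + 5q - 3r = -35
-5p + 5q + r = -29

(2, -4, 1)

Forward elimination on [A|b]:
R2 <- R2 - (-6)*R1:  [  0  -7  15  43 ]
R3 <- R3 - (-5)*R1:  [  0  -5  16  36 ]
R3 <- R3 - (5/7)*R2:  [    0     0  37/7  37/7 ]
Row echelon form:
[ 1  -2     3  |    13 ]
[ 0  -7    15  |    43 ]
[ 0   0  37/7  |  37/7 ]
Back-substitution:
r = (37/7) / (37/7) = 1
q = (43 - (15)*(1)) / -7 = -4
p = (13 - (-2)*(-4) - (3)*(1)) / 1 = 2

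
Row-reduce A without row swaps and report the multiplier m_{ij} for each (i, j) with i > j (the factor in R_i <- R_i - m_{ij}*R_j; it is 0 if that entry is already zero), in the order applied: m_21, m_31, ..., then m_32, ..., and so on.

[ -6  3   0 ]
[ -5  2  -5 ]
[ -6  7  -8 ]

multipliers: 5/6, 1, -8

Forward elimination:
R2 <- R2 - (5/6)*R1:  [    0  -1/2    -5 ]
R3 <- R3 - (1)*R1:  [  0   4  -8 ]
R3 <- R3 - (-8)*R2:  [   0    0  -48 ]
Multipliers (in order of application): m_{21} = 5/6, m_{31} = 1, m_{32} = -8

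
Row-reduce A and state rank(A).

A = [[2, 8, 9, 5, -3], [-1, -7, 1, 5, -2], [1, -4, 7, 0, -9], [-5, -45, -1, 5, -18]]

Row reduction:
R2 <- R2 - (-1/2)*R1:  [    0    -3  11/2  15/2  -7/2 ]
R3 <- R3 - (1/2)*R1:  [     0     -8    5/2   -5/2  -15/2 ]
R4 <- R4 - (-5/2)*R1:  [     0    -25   43/2   35/2  -51/2 ]
R3 <- R3 - (8/3)*R2:  [     0      0  -73/6  -45/2   11/6 ]
R4 <- R4 - (25/3)*R2:  [     0      0  -73/3    -45   11/3 ]
R4 <- R4 - (2)*R3:  [ 0  0  0  0  0 ]
Row echelon form:
[ 2   8      9      5    -3 ]
[ 0  -3   11/2   15/2  -7/2 ]
[ 0   0  -73/6  -45/2  11/6 ]
[ 0   0      0      0     0 ]
Nonzero rows / pivot columns: 3

rank(A) = 3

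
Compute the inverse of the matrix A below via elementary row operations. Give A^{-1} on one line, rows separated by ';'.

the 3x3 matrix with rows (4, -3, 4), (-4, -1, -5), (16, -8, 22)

inverse = [31/40 -17/40 -19/80; -1/10 -3/10 -1/20; -3/5 1/5 1/5]

Gauss-Jordan on [A | I]:
R1 <- (1/4)*R1:  [    1  -3/4     1  |   1/4     0     0 ]
R2 <- R2 - (-4)*R1:  [  0  -4  -1  |   1   1   0 ]
R3 <- R3 - (16)*R1:  [  0   4   6  |  -4   0   1 ]
R2 <- (1/-4)*R2:  [    0     1   1/4  |  -1/4  -1/4     0 ]
R1 <- R1 - (-3/4)*R2:  [     1      0  19/16  |   1/16  -3/16      0 ]
R3 <- R3 - (4)*R2:  [  0   0   5  |  -3   1   1 ]
R3 <- (1/5)*R3:  [    0     0     1  |  -3/5   1/5   1/5 ]
R1 <- R1 - (19/16)*R3:  [      1       0       0  |   31/40  -17/40  -19/80 ]
R2 <- R2 - (1/4)*R3:  [     0      1      0  |  -1/10  -3/10  -1/20 ]
Right block of [I | A^{-1}] is the inverse:
[ 31/40  -17/40  -19/80 ]
[ -1/10   -3/10   -1/20 ]
[  -3/5     1/5     1/5 ]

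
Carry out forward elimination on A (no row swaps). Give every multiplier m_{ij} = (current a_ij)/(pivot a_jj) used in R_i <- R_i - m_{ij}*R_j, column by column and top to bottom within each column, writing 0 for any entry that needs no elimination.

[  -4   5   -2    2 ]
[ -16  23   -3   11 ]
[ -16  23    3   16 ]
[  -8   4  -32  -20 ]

multipliers: 4, 4, 2, 1, -2, -3

Forward elimination:
R2 <- R2 - (4)*R1:  [ 0  3  5  3 ]
R3 <- R3 - (4)*R1:  [  0   3  11   8 ]
R4 <- R4 - (2)*R1:  [   0   -6  -28  -24 ]
R3 <- R3 - (1)*R2:  [ 0  0  6  5 ]
R4 <- R4 - (-2)*R2:  [   0    0  -18  -18 ]
R4 <- R4 - (-3)*R3:  [  0   0   0  -3 ]
Multipliers (in order of application): m_{21} = 4, m_{31} = 4, m_{41} = 2, m_{32} = 1, m_{42} = -2, m_{43} = -3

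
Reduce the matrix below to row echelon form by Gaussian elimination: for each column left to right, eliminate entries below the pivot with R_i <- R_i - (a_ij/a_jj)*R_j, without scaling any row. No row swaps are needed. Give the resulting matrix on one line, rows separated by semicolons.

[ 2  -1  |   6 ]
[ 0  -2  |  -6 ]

Forward elimination:
Row echelon form:
[ 2  -1  |   6 ]
[ 0  -2  |  -6 ]

REF = [2 -1 6; 0 -2 -6]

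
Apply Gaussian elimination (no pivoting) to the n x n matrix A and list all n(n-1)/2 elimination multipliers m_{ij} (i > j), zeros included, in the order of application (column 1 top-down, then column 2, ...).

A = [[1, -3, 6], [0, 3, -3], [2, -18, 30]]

multipliers: 0, 2, -4

Forward elimination:
R2: entry in column 1 is already 0 -> m_{21} = 0 (no row operation needed)
R3 <- R3 - (2)*R1:  [   0  -12   18 ]
R3 <- R3 - (-4)*R2:  [ 0  0  6 ]
Multipliers (in order of application): m_{21} = 0, m_{31} = 2, m_{32} = -4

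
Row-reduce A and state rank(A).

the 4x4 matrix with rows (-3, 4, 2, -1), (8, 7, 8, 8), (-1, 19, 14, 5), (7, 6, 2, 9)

Row reduction:
R2 <- R2 - (-8/3)*R1:  [    0  53/3  40/3  16/3 ]
R3 <- R3 - (1/3)*R1:  [    0  53/3  40/3  16/3 ]
R4 <- R4 - (-7/3)*R1:  [    0  46/3  20/3  20/3 ]
R3 <- R3 - (1)*R2:  [ 0  0  0  0 ]
R4 <- R4 - (46/53)*R2:  [       0        0  -260/53   108/53 ]
R3 <-> R4   (pivot in column 3 was zero)
[ -3     4        2      -1 ]
[  0  53/3     40/3    16/3 ]
[  0     0  -260/53  108/53 ]
[  0     0        0       0 ]
Row echelon form:
[ -3     4        2      -1 ]
[  0  53/3     40/3    16/3 ]
[  0     0  -260/53  108/53 ]
[  0     0        0       0 ]
Nonzero rows / pivot columns: 3

rank(A) = 3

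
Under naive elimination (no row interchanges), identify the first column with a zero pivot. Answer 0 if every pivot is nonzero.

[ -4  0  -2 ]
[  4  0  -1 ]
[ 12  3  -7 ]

first zero-pivot column = 2

Naive forward elimination:
R2 <- R2 - (-1)*R1:  [  0   0  -3 ]
R3 <- R3 - (-3)*R1:  [   0    3  -13 ]
Matrix at this point:
[ -4  0   -2 ]
[  0  0   -3 ]
[  0  3  -13 ]
Pivot entry (2,2) is zero but row 3 has 3 in column 2 -> naive elimination stops; a row interchange (e.g. R2 <-> R3) would be required here.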